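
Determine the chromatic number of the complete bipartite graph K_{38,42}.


K_{38,42} is bipartite by definition: the two parts are independent sets, with every edge crossing between them.
Color all vertices in one part with color 1 and all vertices in the other part with color 2.
Since the graph has at least one edge, one color does not suffice.
Chromatic number = 2.

2


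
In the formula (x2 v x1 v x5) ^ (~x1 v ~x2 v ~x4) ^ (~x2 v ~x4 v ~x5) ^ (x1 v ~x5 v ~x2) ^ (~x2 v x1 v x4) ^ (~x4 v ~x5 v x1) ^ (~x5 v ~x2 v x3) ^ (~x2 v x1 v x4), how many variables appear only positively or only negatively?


A pure literal appears in only one polarity across all clauses.
Pure literals: x3 (positive only).
Count = 1.

1


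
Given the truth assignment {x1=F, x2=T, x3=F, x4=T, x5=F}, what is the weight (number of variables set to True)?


The weight is the number of variables assigned True.
True variables: x2, x4.
Weight = 2.

2


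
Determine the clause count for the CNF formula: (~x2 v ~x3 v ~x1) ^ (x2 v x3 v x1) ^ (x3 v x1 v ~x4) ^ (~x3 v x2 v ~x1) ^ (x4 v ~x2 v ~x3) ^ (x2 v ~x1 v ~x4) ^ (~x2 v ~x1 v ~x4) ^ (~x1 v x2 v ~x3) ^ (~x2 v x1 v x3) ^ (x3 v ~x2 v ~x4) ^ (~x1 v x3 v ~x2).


Each group enclosed in parentheses joined by ^ is one clause.
Counting the conjuncts: 11 clauses.

11


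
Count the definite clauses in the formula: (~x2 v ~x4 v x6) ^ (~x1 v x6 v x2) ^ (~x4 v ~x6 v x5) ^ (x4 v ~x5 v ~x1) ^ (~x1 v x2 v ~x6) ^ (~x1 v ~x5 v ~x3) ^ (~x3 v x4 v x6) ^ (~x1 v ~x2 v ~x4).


A definite clause has exactly one positive literal.
Clause 1: 1 positive -> definite
Clause 2: 2 positive -> not definite
Clause 3: 1 positive -> definite
Clause 4: 1 positive -> definite
Clause 5: 1 positive -> definite
Clause 6: 0 positive -> not definite
Clause 7: 2 positive -> not definite
Clause 8: 0 positive -> not definite
Definite clause count = 4.

4


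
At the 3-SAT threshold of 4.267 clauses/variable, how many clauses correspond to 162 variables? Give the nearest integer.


The 3-SAT phase transition occurs at approximately 4.267 clauses per variable.
m = 4.267 * 162 = 691.254.
Rounded to nearest integer: 691.

691


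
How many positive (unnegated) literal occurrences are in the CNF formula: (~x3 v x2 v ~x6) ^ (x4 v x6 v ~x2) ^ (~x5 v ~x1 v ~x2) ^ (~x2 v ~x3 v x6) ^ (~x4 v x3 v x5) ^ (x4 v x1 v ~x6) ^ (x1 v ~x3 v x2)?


Scan each clause for unnegated literals.
Clause 1: 1 positive; Clause 2: 2 positive; Clause 3: 0 positive; Clause 4: 1 positive; Clause 5: 2 positive; Clause 6: 2 positive; Clause 7: 2 positive.
Total positive literal occurrences = 10.

10


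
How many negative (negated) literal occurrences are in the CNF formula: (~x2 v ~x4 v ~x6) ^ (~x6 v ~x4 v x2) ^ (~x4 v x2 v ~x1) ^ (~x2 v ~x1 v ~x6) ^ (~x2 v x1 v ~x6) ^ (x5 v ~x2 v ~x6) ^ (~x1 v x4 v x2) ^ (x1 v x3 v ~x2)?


Scan each clause for negated literals.
Clause 1: 3 negative; Clause 2: 2 negative; Clause 3: 2 negative; Clause 4: 3 negative; Clause 5: 2 negative; Clause 6: 2 negative; Clause 7: 1 negative; Clause 8: 1 negative.
Total negative literal occurrences = 16.

16


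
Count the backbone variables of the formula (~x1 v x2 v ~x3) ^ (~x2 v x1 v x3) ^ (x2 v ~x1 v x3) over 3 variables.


Find all satisfying assignments: 5 model(s).
Check which variables have the same value in every model.
No variable is fixed across all models.
Backbone size = 0.

0


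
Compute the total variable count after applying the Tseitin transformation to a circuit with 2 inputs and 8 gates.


The Tseitin transformation introduces one auxiliary variable per gate.
Total variables = inputs + gates = 2 + 8 = 10.

10


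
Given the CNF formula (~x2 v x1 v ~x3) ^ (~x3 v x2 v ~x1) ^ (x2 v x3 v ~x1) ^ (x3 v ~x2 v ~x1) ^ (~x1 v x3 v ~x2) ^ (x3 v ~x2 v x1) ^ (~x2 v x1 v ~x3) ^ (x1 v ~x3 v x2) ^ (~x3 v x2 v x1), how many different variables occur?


Identify each distinct variable in the formula.
Variables found: x1, x2, x3.
Total distinct variables = 3.

3


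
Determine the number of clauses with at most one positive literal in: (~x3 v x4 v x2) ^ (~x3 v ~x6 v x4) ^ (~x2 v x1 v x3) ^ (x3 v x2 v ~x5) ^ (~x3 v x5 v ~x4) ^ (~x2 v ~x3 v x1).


A Horn clause has at most one positive literal.
Clause 1: 2 positive lit(s) -> not Horn
Clause 2: 1 positive lit(s) -> Horn
Clause 3: 2 positive lit(s) -> not Horn
Clause 4: 2 positive lit(s) -> not Horn
Clause 5: 1 positive lit(s) -> Horn
Clause 6: 1 positive lit(s) -> Horn
Total Horn clauses = 3.

3


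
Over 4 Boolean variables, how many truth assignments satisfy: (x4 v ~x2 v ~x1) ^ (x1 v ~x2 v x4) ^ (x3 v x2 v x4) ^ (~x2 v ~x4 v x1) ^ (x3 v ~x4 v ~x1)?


Enumerate all 16 truth assignments over 4 variables.
Test each against every clause.
Satisfying assignments found: 6.

6


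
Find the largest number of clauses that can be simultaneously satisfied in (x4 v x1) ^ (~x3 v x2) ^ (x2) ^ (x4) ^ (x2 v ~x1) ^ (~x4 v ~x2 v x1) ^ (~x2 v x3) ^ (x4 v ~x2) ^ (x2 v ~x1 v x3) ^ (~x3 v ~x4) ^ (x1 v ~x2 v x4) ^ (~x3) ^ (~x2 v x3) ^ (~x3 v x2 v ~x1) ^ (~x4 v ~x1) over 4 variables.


Enumerate all 16 truth assignments.
For each, count how many of the 15 clauses are satisfied.
The formula is not fully satisfiable, so the maximum is below 15.
Maximum simultaneously satisfiable clauses = 14.

14


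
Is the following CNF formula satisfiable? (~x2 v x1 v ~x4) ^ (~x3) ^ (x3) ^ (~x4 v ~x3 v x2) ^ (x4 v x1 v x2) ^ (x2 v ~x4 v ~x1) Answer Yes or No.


Check all 16 possible truth assignments.
Number of satisfying assignments found: 0.
The formula is unsatisfiable.

No


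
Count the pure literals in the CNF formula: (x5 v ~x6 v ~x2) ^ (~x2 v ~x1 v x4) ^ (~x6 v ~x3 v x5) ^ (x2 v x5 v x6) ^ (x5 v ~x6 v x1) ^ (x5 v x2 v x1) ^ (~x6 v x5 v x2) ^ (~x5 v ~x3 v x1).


A pure literal appears in only one polarity across all clauses.
Pure literals: x3 (negative only), x4 (positive only).
Count = 2.

2


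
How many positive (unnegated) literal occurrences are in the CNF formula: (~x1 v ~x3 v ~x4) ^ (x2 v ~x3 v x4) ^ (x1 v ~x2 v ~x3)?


Scan each clause for unnegated literals.
Clause 1: 0 positive; Clause 2: 2 positive; Clause 3: 1 positive.
Total positive literal occurrences = 3.

3


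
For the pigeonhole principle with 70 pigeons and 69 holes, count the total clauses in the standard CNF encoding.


The PHP encoding has two parts:
1) At-least-one-hole clauses: 70 (one per pigeon, each with 69 literals).
2) At-most-one-pigeon-per-hole clauses: 69 holes * C(70,2) = 69 * 2415 = 166635.
Total clauses = 70 + 166635 = 166705.

166705


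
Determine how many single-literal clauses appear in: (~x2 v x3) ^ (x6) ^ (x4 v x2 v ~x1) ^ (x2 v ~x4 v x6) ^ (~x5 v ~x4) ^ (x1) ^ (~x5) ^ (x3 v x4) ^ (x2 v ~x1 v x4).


A unit clause contains exactly one literal.
Unit clauses found: (x6), (x1), (~x5).
Count = 3.

3


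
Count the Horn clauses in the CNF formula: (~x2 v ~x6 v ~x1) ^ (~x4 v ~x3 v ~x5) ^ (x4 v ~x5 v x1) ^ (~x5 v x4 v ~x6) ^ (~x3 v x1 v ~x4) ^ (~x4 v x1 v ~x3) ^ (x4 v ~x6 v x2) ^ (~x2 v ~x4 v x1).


A Horn clause has at most one positive literal.
Clause 1: 0 positive lit(s) -> Horn
Clause 2: 0 positive lit(s) -> Horn
Clause 3: 2 positive lit(s) -> not Horn
Clause 4: 1 positive lit(s) -> Horn
Clause 5: 1 positive lit(s) -> Horn
Clause 6: 1 positive lit(s) -> Horn
Clause 7: 2 positive lit(s) -> not Horn
Clause 8: 1 positive lit(s) -> Horn
Total Horn clauses = 6.

6


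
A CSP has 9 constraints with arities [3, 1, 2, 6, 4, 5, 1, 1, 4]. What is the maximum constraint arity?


The arities are: 3, 1, 2, 6, 4, 5, 1, 1, 4.
Scan for the maximum value.
Maximum arity = 6.

6


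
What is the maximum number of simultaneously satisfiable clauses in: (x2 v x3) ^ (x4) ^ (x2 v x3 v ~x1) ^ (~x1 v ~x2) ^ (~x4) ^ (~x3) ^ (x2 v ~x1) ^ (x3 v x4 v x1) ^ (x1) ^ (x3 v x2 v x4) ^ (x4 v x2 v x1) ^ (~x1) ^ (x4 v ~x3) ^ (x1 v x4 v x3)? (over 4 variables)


Enumerate all 16 truth assignments.
For each, count how many of the 14 clauses are satisfied.
The formula is not fully satisfiable, so the maximum is below 14.
Maximum simultaneously satisfiable clauses = 12.

12


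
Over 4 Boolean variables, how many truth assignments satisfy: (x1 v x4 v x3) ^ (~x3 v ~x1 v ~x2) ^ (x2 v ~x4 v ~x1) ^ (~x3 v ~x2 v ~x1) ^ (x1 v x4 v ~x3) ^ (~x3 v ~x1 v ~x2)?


Enumerate all 16 truth assignments over 4 variables.
Test each against every clause.
Satisfying assignments found: 8.

8


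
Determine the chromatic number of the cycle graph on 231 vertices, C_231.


An odd cycle cannot be 2-colored: alternating two colors around the cycle returns to the start with a conflict.
Since 231 is odd, three colors are required (and three suffice).
Chromatic number = 3.

3


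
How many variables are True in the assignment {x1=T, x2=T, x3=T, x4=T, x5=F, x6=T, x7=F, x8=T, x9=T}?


The weight is the number of variables assigned True.
True variables: x1, x2, x3, x4, x6, x8, x9.
Weight = 7.

7


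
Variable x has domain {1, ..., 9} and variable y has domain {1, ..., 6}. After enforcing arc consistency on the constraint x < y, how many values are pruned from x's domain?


For the constraint x < y, x needs a supporting value in y's domain.
x can be at most 5 (one less than y's maximum).
Valid x values from domain: 5 out of 9.
Pruned = 9 - 5 = 4.

4


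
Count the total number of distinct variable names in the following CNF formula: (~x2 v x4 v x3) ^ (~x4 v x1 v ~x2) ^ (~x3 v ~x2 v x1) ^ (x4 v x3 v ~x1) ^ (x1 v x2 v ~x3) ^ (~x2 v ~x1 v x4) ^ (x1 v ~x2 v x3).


Identify each distinct variable in the formula.
Variables found: x1, x2, x3, x4.
Total distinct variables = 4.

4


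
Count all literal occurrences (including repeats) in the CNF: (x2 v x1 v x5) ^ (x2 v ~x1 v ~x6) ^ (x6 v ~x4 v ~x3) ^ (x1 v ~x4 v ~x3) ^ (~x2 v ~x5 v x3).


Clause lengths: 3, 3, 3, 3, 3.
Sum = 3 + 3 + 3 + 3 + 3 = 15.

15


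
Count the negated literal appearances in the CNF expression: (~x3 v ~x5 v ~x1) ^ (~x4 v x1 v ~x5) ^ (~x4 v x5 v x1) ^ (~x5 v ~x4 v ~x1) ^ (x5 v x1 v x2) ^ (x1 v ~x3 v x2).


Scan each clause for negated literals.
Clause 1: 3 negative; Clause 2: 2 negative; Clause 3: 1 negative; Clause 4: 3 negative; Clause 5: 0 negative; Clause 6: 1 negative.
Total negative literal occurrences = 10.

10


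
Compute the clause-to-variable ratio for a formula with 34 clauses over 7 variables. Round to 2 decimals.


Clause-to-variable ratio = clauses / variables.
34 / 7 = 4.86.

4.86


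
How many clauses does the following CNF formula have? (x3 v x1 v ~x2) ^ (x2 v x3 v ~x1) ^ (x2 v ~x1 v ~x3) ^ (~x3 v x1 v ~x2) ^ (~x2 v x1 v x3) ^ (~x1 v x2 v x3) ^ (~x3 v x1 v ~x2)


Each group enclosed in parentheses joined by ^ is one clause.
Counting the conjuncts: 7 clauses.

7


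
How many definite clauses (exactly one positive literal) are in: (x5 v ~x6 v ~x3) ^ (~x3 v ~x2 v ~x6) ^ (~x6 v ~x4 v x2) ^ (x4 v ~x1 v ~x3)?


A definite clause has exactly one positive literal.
Clause 1: 1 positive -> definite
Clause 2: 0 positive -> not definite
Clause 3: 1 positive -> definite
Clause 4: 1 positive -> definite
Definite clause count = 3.

3


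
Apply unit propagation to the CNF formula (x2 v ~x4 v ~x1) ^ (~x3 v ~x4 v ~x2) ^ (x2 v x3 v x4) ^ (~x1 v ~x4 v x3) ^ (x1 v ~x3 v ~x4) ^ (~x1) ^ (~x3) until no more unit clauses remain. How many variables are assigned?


Unit propagation repeatedly assigns the literal in any unit clause, then simplifies.
Assignments in order: x1 = F, x3 = F.
No further unit clauses remain.
Total variables assigned = 2.

2


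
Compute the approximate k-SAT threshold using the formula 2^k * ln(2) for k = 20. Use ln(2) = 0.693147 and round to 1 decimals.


Using the asymptotic formula: threshold ~ 2^k * ln(2).
2^20 = 1048576.
1048576 * 0.693147 = 726817.3.

726817.3


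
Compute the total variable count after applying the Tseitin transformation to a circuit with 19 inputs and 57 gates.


The Tseitin transformation introduces one auxiliary variable per gate.
Total variables = inputs + gates = 19 + 57 = 76.

76


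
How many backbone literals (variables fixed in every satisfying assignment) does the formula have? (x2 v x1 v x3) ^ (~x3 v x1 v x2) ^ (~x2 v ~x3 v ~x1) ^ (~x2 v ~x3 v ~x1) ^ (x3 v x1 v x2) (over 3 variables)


Find all satisfying assignments: 5 model(s).
Check which variables have the same value in every model.
No variable is fixed across all models.
Backbone size = 0.

0


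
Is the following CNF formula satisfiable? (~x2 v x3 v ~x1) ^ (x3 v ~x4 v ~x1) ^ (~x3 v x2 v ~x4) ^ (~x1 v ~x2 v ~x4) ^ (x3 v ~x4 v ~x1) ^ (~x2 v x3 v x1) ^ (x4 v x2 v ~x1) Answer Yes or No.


Check all 16 possible truth assignments.
Number of satisfying assignments found: 6.
The formula is satisfiable.

Yes


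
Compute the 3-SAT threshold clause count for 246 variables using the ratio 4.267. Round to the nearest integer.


The 3-SAT phase transition occurs at approximately 4.267 clauses per variable.
m = 4.267 * 246 = 1049.682.
Rounded to nearest integer: 1050.

1050


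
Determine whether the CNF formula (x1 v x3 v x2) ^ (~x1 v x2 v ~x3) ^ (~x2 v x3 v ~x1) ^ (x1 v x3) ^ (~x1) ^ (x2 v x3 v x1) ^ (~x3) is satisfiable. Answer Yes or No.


Check all 8 possible truth assignments.
Number of satisfying assignments found: 0.
The formula is unsatisfiable.

No


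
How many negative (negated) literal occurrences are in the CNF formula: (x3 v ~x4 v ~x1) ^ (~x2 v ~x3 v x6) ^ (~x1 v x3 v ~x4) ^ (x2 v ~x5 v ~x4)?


Scan each clause for negated literals.
Clause 1: 2 negative; Clause 2: 2 negative; Clause 3: 2 negative; Clause 4: 2 negative.
Total negative literal occurrences = 8.

8


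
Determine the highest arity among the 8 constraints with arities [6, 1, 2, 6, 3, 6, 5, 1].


The arities are: 6, 1, 2, 6, 3, 6, 5, 1.
Scan for the maximum value.
Maximum arity = 6.

6


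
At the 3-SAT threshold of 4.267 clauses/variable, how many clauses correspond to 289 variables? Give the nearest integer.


The 3-SAT phase transition occurs at approximately 4.267 clauses per variable.
m = 4.267 * 289 = 1233.163.
Rounded to nearest integer: 1233.

1233


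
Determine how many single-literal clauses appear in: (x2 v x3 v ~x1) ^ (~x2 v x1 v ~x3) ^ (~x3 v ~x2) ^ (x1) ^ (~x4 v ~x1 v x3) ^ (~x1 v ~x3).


A unit clause contains exactly one literal.
Unit clauses found: (x1).
Count = 1.

1


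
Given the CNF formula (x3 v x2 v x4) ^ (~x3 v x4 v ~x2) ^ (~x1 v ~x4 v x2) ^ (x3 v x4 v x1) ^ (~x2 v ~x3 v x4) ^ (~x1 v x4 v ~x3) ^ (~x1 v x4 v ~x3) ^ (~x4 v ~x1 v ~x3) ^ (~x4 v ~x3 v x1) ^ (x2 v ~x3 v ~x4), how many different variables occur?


Identify each distinct variable in the formula.
Variables found: x1, x2, x3, x4.
Total distinct variables = 4.

4


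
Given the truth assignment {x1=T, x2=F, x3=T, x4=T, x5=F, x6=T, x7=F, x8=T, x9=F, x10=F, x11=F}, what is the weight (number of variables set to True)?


The weight is the number of variables assigned True.
True variables: x1, x3, x4, x6, x8.
Weight = 5.

5


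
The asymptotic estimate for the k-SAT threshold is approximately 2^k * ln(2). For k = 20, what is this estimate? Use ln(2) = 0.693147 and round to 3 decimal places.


Using the asymptotic formula: threshold ~ 2^k * ln(2).
2^20 = 1048576.
1048576 * 0.693147 = 726817.309.

726817.309


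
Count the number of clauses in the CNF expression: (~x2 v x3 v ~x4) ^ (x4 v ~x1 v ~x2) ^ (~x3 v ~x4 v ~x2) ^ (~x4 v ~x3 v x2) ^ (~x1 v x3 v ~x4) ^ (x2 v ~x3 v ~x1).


Each group enclosed in parentheses joined by ^ is one clause.
Counting the conjuncts: 6 clauses.

6


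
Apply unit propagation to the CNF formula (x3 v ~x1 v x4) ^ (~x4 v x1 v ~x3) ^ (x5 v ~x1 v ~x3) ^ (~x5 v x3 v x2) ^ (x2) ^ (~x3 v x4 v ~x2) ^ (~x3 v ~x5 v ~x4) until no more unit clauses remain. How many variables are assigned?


Unit propagation repeatedly assigns the literal in any unit clause, then simplifies.
Assignments in order: x2 = T.
No further unit clauses remain.
Total variables assigned = 1.

1


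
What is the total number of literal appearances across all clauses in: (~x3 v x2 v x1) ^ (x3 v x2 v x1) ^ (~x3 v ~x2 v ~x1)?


Clause lengths: 3, 3, 3.
Sum = 3 + 3 + 3 = 9.

9


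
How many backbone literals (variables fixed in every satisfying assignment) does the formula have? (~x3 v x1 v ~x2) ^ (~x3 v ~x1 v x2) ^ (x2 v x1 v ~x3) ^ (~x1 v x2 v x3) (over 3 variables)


Find all satisfying assignments: 4 model(s).
Check which variables have the same value in every model.
No variable is fixed across all models.
Backbone size = 0.

0


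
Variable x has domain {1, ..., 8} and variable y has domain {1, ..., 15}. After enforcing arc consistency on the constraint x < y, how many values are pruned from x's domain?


For the constraint x < y, x needs a supporting value in y's domain.
x can be at most 14 (one less than y's maximum).
Valid x values from domain: 8 out of 8.
Pruned = 8 - 8 = 0.

0


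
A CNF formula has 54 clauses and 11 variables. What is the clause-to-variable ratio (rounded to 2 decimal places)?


Clause-to-variable ratio = clauses / variables.
54 / 11 = 4.91.

4.91


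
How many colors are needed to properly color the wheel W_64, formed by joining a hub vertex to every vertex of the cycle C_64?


W_64 consists of the cycle C_64 together with a hub vertex adjacent to every cycle vertex.
The cycle C_64 needs 2 colors (even cycle -> 2).
The hub is adjacent to every cycle vertex, so it must receive a new color distinct from all of them.
Chromatic number = 2 + 1 = 3.

3


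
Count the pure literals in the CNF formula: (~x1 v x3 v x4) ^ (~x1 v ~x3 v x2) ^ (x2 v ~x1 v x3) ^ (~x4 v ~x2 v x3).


A pure literal appears in only one polarity across all clauses.
Pure literals: x1 (negative only).
Count = 1.

1


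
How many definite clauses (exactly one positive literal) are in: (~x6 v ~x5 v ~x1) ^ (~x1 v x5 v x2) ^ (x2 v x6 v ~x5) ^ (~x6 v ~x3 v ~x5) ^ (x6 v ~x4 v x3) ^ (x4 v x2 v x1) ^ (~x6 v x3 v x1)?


A definite clause has exactly one positive literal.
Clause 1: 0 positive -> not definite
Clause 2: 2 positive -> not definite
Clause 3: 2 positive -> not definite
Clause 4: 0 positive -> not definite
Clause 5: 2 positive -> not definite
Clause 6: 3 positive -> not definite
Clause 7: 2 positive -> not definite
Definite clause count = 0.

0


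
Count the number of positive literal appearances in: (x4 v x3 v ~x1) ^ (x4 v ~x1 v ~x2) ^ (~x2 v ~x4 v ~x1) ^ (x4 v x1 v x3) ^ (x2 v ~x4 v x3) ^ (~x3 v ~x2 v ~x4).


Scan each clause for unnegated literals.
Clause 1: 2 positive; Clause 2: 1 positive; Clause 3: 0 positive; Clause 4: 3 positive; Clause 5: 2 positive; Clause 6: 0 positive.
Total positive literal occurrences = 8.

8


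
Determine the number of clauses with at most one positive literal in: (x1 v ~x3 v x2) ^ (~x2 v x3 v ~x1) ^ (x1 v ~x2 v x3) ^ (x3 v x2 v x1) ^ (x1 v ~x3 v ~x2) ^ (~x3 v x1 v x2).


A Horn clause has at most one positive literal.
Clause 1: 2 positive lit(s) -> not Horn
Clause 2: 1 positive lit(s) -> Horn
Clause 3: 2 positive lit(s) -> not Horn
Clause 4: 3 positive lit(s) -> not Horn
Clause 5: 1 positive lit(s) -> Horn
Clause 6: 2 positive lit(s) -> not Horn
Total Horn clauses = 2.

2


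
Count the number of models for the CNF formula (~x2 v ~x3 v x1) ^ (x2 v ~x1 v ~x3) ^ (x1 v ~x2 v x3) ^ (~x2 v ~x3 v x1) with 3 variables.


Enumerate all 8 truth assignments over 3 variables.
Test each against every clause.
Satisfying assignments found: 5.

5


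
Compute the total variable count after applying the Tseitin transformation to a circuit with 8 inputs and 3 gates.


The Tseitin transformation introduces one auxiliary variable per gate.
Total variables = inputs + gates = 8 + 3 = 11.

11


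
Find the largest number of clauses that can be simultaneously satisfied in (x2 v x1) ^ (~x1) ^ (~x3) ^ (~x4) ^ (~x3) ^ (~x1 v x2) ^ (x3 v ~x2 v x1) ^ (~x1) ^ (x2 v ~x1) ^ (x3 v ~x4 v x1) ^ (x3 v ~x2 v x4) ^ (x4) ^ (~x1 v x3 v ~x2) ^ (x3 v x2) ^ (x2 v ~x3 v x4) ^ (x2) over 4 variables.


Enumerate all 16 truth assignments.
For each, count how many of the 16 clauses are satisfied.
The formula is not fully satisfiable, so the maximum is below 16.
Maximum simultaneously satisfiable clauses = 13.

13


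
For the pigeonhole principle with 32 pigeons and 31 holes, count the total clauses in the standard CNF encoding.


The PHP encoding has two parts:
1) At-least-one-hole clauses: 32 (one per pigeon, each with 31 literals).
2) At-most-one-pigeon-per-hole clauses: 31 holes * C(32,2) = 31 * 496 = 15376.
Total clauses = 32 + 15376 = 15408.

15408


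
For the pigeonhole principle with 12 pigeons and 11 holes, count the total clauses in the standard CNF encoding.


The PHP encoding has two parts:
1) At-least-one-hole clauses: 12 (one per pigeon, each with 11 literals).
2) At-most-one-pigeon-per-hole clauses: 11 holes * C(12,2) = 11 * 66 = 726.
Total clauses = 12 + 726 = 738.

738


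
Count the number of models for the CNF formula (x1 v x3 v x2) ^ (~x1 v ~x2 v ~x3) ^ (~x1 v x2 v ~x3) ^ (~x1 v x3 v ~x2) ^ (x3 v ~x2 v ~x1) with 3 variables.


Enumerate all 8 truth assignments over 3 variables.
Test each against every clause.
Satisfying assignments found: 4.

4


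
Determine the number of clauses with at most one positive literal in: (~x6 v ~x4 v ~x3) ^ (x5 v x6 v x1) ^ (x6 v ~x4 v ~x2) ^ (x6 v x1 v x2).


A Horn clause has at most one positive literal.
Clause 1: 0 positive lit(s) -> Horn
Clause 2: 3 positive lit(s) -> not Horn
Clause 3: 1 positive lit(s) -> Horn
Clause 4: 3 positive lit(s) -> not Horn
Total Horn clauses = 2.

2


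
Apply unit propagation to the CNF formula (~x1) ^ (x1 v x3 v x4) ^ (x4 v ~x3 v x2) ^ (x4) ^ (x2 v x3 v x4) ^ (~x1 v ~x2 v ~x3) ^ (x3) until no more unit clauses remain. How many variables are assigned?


Unit propagation repeatedly assigns the literal in any unit clause, then simplifies.
Assignments in order: x1 = F, x4 = T, x3 = T.
No further unit clauses remain.
Total variables assigned = 3.

3


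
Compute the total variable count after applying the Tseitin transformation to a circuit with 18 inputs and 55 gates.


The Tseitin transformation introduces one auxiliary variable per gate.
Total variables = inputs + gates = 18 + 55 = 73.

73


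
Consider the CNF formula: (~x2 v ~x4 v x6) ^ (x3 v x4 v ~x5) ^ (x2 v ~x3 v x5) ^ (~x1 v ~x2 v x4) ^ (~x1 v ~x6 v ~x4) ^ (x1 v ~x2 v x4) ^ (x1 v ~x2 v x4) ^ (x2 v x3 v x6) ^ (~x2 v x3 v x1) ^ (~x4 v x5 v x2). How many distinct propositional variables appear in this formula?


Identify each distinct variable in the formula.
Variables found: x1, x2, x3, x4, x5, x6.
Total distinct variables = 6.

6


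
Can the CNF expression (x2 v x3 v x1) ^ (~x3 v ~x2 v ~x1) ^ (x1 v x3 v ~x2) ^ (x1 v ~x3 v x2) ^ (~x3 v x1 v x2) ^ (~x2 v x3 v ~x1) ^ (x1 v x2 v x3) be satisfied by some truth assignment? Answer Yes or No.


Check all 8 possible truth assignments.
Number of satisfying assignments found: 3.
The formula is satisfiable.

Yes


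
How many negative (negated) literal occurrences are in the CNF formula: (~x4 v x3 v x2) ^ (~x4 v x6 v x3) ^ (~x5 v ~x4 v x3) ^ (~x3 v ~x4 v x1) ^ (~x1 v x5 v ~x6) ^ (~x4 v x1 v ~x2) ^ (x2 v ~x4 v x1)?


Scan each clause for negated literals.
Clause 1: 1 negative; Clause 2: 1 negative; Clause 3: 2 negative; Clause 4: 2 negative; Clause 5: 2 negative; Clause 6: 2 negative; Clause 7: 1 negative.
Total negative literal occurrences = 11.

11


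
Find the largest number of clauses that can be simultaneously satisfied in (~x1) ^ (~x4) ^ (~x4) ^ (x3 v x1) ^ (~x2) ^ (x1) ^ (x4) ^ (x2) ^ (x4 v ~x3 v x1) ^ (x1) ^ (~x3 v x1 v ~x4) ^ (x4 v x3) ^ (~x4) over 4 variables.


Enumerate all 16 truth assignments.
For each, count how many of the 13 clauses are satisfied.
The formula is not fully satisfiable, so the maximum is below 13.
Maximum simultaneously satisfiable clauses = 10.

10


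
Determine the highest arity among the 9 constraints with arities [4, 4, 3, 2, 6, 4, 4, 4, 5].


The arities are: 4, 4, 3, 2, 6, 4, 4, 4, 5.
Scan for the maximum value.
Maximum arity = 6.

6


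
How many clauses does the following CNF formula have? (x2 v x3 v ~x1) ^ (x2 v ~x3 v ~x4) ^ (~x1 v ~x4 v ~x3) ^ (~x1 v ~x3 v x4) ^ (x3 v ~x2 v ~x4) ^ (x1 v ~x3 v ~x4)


Each group enclosed in parentheses joined by ^ is one clause.
Counting the conjuncts: 6 clauses.

6


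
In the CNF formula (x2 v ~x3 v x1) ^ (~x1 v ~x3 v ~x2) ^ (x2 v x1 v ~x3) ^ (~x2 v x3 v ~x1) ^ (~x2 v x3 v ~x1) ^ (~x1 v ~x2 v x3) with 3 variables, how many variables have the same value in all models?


Find all satisfying assignments: 5 model(s).
Check which variables have the same value in every model.
No variable is fixed across all models.
Backbone size = 0.

0


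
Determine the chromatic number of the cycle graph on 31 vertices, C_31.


An odd cycle cannot be 2-colored: alternating two colors around the cycle returns to the start with a conflict.
Since 31 is odd, three colors are required (and three suffice).
Chromatic number = 3.

3


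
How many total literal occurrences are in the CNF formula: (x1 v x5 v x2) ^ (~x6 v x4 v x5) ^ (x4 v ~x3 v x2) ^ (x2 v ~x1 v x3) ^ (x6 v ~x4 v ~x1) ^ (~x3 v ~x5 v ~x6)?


Clause lengths: 3, 3, 3, 3, 3, 3.
Sum = 3 + 3 + 3 + 3 + 3 + 3 = 18.

18


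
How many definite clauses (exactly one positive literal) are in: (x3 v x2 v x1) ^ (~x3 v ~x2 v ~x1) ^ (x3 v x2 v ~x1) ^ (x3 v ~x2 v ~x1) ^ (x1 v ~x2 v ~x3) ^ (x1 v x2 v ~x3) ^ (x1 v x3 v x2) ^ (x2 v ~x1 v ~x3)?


A definite clause has exactly one positive literal.
Clause 1: 3 positive -> not definite
Clause 2: 0 positive -> not definite
Clause 3: 2 positive -> not definite
Clause 4: 1 positive -> definite
Clause 5: 1 positive -> definite
Clause 6: 2 positive -> not definite
Clause 7: 3 positive -> not definite
Clause 8: 1 positive -> definite
Definite clause count = 3.

3


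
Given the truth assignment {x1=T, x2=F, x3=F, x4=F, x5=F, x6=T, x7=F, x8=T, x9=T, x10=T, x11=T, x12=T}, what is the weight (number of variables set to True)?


The weight is the number of variables assigned True.
True variables: x1, x6, x8, x9, x10, x11, x12.
Weight = 7.

7


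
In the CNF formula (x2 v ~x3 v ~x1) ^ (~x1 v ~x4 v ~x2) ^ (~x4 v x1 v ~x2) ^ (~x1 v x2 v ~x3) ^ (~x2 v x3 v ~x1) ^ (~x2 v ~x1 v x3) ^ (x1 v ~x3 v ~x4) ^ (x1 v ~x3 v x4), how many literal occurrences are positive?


Scan each clause for unnegated literals.
Clause 1: 1 positive; Clause 2: 0 positive; Clause 3: 1 positive; Clause 4: 1 positive; Clause 5: 1 positive; Clause 6: 1 positive; Clause 7: 1 positive; Clause 8: 2 positive.
Total positive literal occurrences = 8.

8


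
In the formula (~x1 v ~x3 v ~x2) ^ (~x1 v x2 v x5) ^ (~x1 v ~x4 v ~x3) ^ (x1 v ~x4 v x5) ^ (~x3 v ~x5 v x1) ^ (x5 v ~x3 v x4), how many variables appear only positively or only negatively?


A pure literal appears in only one polarity across all clauses.
Pure literals: x3 (negative only).
Count = 1.

1


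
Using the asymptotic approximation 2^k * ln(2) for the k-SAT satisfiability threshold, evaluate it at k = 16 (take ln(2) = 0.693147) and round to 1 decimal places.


Using the asymptotic formula: threshold ~ 2^k * ln(2).
2^16 = 65536.
65536 * 0.693147 = 45426.1.

45426.1


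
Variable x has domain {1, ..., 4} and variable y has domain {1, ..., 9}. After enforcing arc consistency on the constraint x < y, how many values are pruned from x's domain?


For the constraint x < y, x needs a supporting value in y's domain.
x can be at most 8 (one less than y's maximum).
Valid x values from domain: 4 out of 4.
Pruned = 4 - 4 = 0.

0


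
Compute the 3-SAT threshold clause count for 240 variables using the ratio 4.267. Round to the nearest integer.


The 3-SAT phase transition occurs at approximately 4.267 clauses per variable.
m = 4.267 * 240 = 1024.08.
Rounded to nearest integer: 1024.

1024


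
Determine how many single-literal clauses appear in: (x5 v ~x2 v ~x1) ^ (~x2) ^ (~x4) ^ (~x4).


A unit clause contains exactly one literal.
Unit clauses found: (~x2), (~x4), (~x4).
Count = 3.

3


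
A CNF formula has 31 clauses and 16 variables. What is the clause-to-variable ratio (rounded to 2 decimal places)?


Clause-to-variable ratio = clauses / variables.
31 / 16 = 1.94.

1.94


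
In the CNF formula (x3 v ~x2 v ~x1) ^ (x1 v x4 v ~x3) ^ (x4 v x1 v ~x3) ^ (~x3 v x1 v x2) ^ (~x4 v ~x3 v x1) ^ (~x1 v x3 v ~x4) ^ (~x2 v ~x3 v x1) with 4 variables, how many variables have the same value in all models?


Find all satisfying assignments: 9 model(s).
Check which variables have the same value in every model.
No variable is fixed across all models.
Backbone size = 0.

0


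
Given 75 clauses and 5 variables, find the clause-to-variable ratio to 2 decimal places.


Clause-to-variable ratio = clauses / variables.
75 / 5 = 15.0.

15.0


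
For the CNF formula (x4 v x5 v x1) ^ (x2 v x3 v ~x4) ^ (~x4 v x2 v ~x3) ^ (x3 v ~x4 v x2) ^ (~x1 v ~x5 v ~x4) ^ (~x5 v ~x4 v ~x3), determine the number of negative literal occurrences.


Scan each clause for negated literals.
Clause 1: 0 negative; Clause 2: 1 negative; Clause 3: 2 negative; Clause 4: 1 negative; Clause 5: 3 negative; Clause 6: 3 negative.
Total negative literal occurrences = 10.

10


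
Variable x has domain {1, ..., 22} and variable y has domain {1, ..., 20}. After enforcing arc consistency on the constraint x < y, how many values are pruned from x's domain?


For the constraint x < y, x needs a supporting value in y's domain.
x can be at most 19 (one less than y's maximum).
Valid x values from domain: 19 out of 22.
Pruned = 22 - 19 = 3.

3


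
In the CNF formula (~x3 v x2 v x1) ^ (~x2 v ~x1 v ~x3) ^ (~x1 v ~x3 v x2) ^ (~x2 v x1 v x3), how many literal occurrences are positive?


Scan each clause for unnegated literals.
Clause 1: 2 positive; Clause 2: 0 positive; Clause 3: 1 positive; Clause 4: 2 positive.
Total positive literal occurrences = 5.

5


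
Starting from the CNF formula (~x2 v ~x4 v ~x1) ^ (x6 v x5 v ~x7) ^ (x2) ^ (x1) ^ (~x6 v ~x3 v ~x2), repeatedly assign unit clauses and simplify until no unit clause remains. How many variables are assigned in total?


Unit propagation repeatedly assigns the literal in any unit clause, then simplifies.
Assignments in order: x2 = T, x1 = T, x4 = F.
No further unit clauses remain.
Total variables assigned = 3.

3


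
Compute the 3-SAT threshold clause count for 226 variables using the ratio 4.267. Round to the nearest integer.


The 3-SAT phase transition occurs at approximately 4.267 clauses per variable.
m = 4.267 * 226 = 964.342.
Rounded to nearest integer: 964.

964


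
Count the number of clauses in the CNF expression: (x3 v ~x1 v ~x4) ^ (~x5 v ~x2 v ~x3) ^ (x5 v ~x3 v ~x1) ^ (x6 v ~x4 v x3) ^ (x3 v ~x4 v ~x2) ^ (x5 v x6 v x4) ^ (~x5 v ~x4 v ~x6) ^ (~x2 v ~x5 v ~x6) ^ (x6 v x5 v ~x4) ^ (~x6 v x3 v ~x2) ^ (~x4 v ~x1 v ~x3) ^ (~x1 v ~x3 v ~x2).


Each group enclosed in parentheses joined by ^ is one clause.
Counting the conjuncts: 12 clauses.

12


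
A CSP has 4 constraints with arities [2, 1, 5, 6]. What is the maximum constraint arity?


The arities are: 2, 1, 5, 6.
Scan for the maximum value.
Maximum arity = 6.

6


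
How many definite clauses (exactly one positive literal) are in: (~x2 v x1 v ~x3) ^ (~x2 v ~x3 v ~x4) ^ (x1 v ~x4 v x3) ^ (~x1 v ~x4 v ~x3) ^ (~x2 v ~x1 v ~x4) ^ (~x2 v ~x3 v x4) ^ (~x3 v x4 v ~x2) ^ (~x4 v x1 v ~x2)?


A definite clause has exactly one positive literal.
Clause 1: 1 positive -> definite
Clause 2: 0 positive -> not definite
Clause 3: 2 positive -> not definite
Clause 4: 0 positive -> not definite
Clause 5: 0 positive -> not definite
Clause 6: 1 positive -> definite
Clause 7: 1 positive -> definite
Clause 8: 1 positive -> definite
Definite clause count = 4.

4


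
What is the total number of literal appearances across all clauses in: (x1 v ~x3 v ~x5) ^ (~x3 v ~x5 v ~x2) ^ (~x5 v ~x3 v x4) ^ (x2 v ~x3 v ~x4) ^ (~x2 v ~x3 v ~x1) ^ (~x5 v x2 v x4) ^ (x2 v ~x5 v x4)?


Clause lengths: 3, 3, 3, 3, 3, 3, 3.
Sum = 3 + 3 + 3 + 3 + 3 + 3 + 3 = 21.

21


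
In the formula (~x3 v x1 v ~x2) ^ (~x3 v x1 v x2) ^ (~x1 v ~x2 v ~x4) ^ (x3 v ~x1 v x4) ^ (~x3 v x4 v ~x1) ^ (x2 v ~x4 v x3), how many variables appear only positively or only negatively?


A pure literal appears in only one polarity across all clauses.
No pure literals found.
Count = 0.

0


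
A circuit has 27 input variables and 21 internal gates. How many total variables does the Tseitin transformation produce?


The Tseitin transformation introduces one auxiliary variable per gate.
Total variables = inputs + gates = 27 + 21 = 48.

48


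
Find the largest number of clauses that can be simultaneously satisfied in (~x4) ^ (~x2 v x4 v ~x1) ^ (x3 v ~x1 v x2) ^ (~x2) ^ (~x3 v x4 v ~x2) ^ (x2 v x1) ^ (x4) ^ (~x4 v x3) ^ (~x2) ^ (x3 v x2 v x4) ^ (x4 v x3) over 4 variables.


Enumerate all 16 truth assignments.
For each, count how many of the 11 clauses are satisfied.
The formula is not fully satisfiable, so the maximum is below 11.
Maximum simultaneously satisfiable clauses = 10.

10


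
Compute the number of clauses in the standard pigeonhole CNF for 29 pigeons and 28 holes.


The PHP encoding has two parts:
1) At-least-one-hole clauses: 29 (one per pigeon, each with 28 literals).
2) At-most-one-pigeon-per-hole clauses: 28 holes * C(29,2) = 28 * 406 = 11368.
Total clauses = 29 + 11368 = 11397.

11397


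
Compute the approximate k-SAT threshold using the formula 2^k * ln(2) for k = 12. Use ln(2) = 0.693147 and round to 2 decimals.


Using the asymptotic formula: threshold ~ 2^k * ln(2).
2^12 = 4096.
4096 * 0.693147 = 2839.13.

2839.13


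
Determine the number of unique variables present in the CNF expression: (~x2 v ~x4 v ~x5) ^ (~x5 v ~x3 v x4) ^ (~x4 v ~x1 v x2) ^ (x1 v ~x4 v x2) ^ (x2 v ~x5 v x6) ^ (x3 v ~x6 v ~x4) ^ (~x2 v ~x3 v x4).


Identify each distinct variable in the formula.
Variables found: x1, x2, x3, x4, x5, x6.
Total distinct variables = 6.

6


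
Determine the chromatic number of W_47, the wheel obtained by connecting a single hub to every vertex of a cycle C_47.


W_47 consists of the cycle C_47 together with a hub vertex adjacent to every cycle vertex.
The cycle C_47 needs 3 colors (odd cycle -> 3).
The hub is adjacent to every cycle vertex, so it must receive a new color distinct from all of them.
Chromatic number = 3 + 1 = 4.

4


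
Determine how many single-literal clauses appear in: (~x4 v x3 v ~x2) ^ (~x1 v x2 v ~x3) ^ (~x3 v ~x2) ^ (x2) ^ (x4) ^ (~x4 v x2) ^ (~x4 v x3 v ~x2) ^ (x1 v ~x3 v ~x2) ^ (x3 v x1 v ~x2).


A unit clause contains exactly one literal.
Unit clauses found: (x2), (x4).
Count = 2.

2


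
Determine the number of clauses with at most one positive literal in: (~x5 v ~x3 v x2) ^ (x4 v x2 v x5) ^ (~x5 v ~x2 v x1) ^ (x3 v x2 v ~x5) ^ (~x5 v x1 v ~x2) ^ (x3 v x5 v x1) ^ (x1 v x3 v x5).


A Horn clause has at most one positive literal.
Clause 1: 1 positive lit(s) -> Horn
Clause 2: 3 positive lit(s) -> not Horn
Clause 3: 1 positive lit(s) -> Horn
Clause 4: 2 positive lit(s) -> not Horn
Clause 5: 1 positive lit(s) -> Horn
Clause 6: 3 positive lit(s) -> not Horn
Clause 7: 3 positive lit(s) -> not Horn
Total Horn clauses = 3.

3


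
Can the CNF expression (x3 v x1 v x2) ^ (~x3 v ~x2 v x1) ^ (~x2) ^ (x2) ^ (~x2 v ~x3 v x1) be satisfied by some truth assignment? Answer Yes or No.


Check all 8 possible truth assignments.
Number of satisfying assignments found: 0.
The formula is unsatisfiable.

No


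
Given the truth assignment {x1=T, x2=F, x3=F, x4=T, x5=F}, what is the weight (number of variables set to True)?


The weight is the number of variables assigned True.
True variables: x1, x4.
Weight = 2.

2


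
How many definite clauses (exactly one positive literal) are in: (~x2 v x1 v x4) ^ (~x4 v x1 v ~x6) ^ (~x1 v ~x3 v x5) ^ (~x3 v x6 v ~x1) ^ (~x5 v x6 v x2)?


A definite clause has exactly one positive literal.
Clause 1: 2 positive -> not definite
Clause 2: 1 positive -> definite
Clause 3: 1 positive -> definite
Clause 4: 1 positive -> definite
Clause 5: 2 positive -> not definite
Definite clause count = 3.

3


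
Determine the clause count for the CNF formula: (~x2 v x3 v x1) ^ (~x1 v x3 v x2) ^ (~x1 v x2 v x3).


Each group enclosed in parentheses joined by ^ is one clause.
Counting the conjuncts: 3 clauses.

3


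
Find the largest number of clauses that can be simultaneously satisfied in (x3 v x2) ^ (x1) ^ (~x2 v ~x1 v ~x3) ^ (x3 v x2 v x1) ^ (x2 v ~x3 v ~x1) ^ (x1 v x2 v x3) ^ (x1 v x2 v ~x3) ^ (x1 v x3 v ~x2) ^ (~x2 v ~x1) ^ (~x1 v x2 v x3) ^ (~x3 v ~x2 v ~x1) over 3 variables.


Enumerate all 8 truth assignments.
For each, count how many of the 11 clauses are satisfied.
The formula is not fully satisfiable, so the maximum is below 11.
Maximum simultaneously satisfiable clauses = 10.

10


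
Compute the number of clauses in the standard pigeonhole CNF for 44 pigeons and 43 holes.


The PHP encoding has two parts:
1) At-least-one-hole clauses: 44 (one per pigeon, each with 43 literals).
2) At-most-one-pigeon-per-hole clauses: 43 holes * C(44,2) = 43 * 946 = 40678.
Total clauses = 44 + 40678 = 40722.

40722


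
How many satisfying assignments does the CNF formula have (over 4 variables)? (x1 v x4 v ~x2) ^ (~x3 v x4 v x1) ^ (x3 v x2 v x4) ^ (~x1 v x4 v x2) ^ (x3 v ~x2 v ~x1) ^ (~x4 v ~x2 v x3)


Enumerate all 16 truth assignments over 4 variables.
Test each against every clause.
Satisfying assignments found: 7.

7


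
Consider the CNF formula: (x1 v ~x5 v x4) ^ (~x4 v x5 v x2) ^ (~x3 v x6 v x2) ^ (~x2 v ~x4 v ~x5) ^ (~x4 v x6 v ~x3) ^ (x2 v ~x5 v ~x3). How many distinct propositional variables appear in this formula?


Identify each distinct variable in the formula.
Variables found: x1, x2, x3, x4, x5, x6.
Total distinct variables = 6.

6


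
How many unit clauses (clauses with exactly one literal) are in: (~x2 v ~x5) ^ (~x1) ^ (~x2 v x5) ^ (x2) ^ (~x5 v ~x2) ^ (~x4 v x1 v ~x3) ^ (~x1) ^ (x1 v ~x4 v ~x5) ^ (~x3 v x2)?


A unit clause contains exactly one literal.
Unit clauses found: (~x1), (x2), (~x1).
Count = 3.

3


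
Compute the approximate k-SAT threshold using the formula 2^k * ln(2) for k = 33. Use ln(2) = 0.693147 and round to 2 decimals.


Using the asymptotic formula: threshold ~ 2^k * ln(2).
2^33 = 8589934592.
8589934592 * 0.693147 = 5954087392.64.

5954087392.64


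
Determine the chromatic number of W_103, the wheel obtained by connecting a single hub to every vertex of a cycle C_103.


W_103 consists of the cycle C_103 together with a hub vertex adjacent to every cycle vertex.
The cycle C_103 needs 3 colors (odd cycle -> 3).
The hub is adjacent to every cycle vertex, so it must receive a new color distinct from all of them.
Chromatic number = 3 + 1 = 4.

4


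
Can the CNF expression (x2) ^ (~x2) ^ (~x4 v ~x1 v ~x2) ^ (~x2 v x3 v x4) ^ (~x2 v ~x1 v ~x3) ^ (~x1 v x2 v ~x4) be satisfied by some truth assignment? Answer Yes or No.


Check all 16 possible truth assignments.
Number of satisfying assignments found: 0.
The formula is unsatisfiable.

No


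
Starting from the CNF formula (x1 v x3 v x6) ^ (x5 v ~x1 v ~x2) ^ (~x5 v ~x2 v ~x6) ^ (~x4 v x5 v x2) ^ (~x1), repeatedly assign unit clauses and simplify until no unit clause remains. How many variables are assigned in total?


Unit propagation repeatedly assigns the literal in any unit clause, then simplifies.
Assignments in order: x1 = F.
No further unit clauses remain.
Total variables assigned = 1.

1


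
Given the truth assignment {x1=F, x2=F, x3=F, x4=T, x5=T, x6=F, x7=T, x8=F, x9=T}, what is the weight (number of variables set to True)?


The weight is the number of variables assigned True.
True variables: x4, x5, x7, x9.
Weight = 4.

4


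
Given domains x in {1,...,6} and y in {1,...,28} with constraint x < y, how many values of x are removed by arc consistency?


For the constraint x < y, x needs a supporting value in y's domain.
x can be at most 27 (one less than y's maximum).
Valid x values from domain: 6 out of 6.
Pruned = 6 - 6 = 0.

0
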